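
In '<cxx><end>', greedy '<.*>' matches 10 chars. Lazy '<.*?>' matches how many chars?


Greedy '<.*>' tries to match as MUCH as possible.
Lazy '<.*?>' tries to match as LITTLE as possible.

String: '<cxx><end>'
Greedy '<.*>' starts at first '<' and extends to the LAST '>': '<cxx><end>' (10 chars)
Lazy '<.*?>' starts at first '<' and stops at the FIRST '>': '<cxx>' (5 chars)

5


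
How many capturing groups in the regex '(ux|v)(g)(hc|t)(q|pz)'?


To count capturing groups, count each '(' that starts a group.
Pattern: '(ux|v)(g)(hc|t)(q|pz)'
Walking through the pattern:
  Position 0: '(' -> group #1
  Position 6: '(' -> group #2
  Position 9: '(' -> group #3
  Position 15: '(' -> group #4
Total capturing groups: 4

4


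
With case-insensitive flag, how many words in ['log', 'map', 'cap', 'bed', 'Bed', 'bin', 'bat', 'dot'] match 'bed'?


Case-insensitive matching: compare each word's lowercase form to 'bed'.
  'log' -> lower='log' -> no
  'map' -> lower='map' -> no
  'cap' -> lower='cap' -> no
  'bed' -> lower='bed' -> MATCH
  'Bed' -> lower='bed' -> MATCH
  'bin' -> lower='bin' -> no
  'bat' -> lower='bat' -> no
  'dot' -> lower='dot' -> no
Matches: ['bed', 'Bed']
Count: 2

2


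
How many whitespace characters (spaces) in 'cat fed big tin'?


\s matches whitespace characters (spaces, tabs, etc.).
Text: 'cat fed big tin'
This text has 4 words separated by spaces.
Number of spaces = number of words - 1 = 4 - 1 = 3

3


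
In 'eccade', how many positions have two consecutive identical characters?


Looking for consecutive identical characters in 'eccade':
  pos 0-1: 'e' vs 'c' -> different
  pos 1-2: 'c' vs 'c' -> MATCH ('cc')
  pos 2-3: 'c' vs 'a' -> different
  pos 3-4: 'a' vs 'd' -> different
  pos 4-5: 'd' vs 'e' -> different
Consecutive identical pairs: ['cc']
Count: 1

1


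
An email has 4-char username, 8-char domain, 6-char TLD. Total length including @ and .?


An email address has format: username@domain.tld
Username length: 4
'@' character: 1
Domain length: 8
'.' character: 1
TLD length: 6
Total = 4 + 1 + 8 + 1 + 6 = 20

20


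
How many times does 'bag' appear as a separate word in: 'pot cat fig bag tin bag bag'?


Scanning each word for exact match 'bag':
  Word 1: 'pot' -> no
  Word 2: 'cat' -> no
  Word 3: 'fig' -> no
  Word 4: 'bag' -> MATCH
  Word 5: 'tin' -> no
  Word 6: 'bag' -> MATCH
  Word 7: 'bag' -> MATCH
Total matches: 3

3


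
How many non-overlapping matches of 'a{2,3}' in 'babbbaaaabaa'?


Pattern 'a{2,3}' matches between 2 and 3 consecutive a's (greedy).
String: 'babbbaaaabaa'
Finding runs of a's and applying greedy matching:
  Run at pos 1: 'a' (length 1)
  Run at pos 5: 'aaaa' (length 4)
  Run at pos 10: 'aa' (length 2)
Matches: ['aaa', 'aa']
Count: 2

2


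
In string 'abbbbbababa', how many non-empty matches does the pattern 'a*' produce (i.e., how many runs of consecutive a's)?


Pattern 'a*' matches zero or more a's. We want non-empty runs of consecutive a's.
String: 'abbbbbababa'
Walking through the string to find runs of a's:
  Run 1: positions 0-0 -> 'a'
  Run 2: positions 6-6 -> 'a'
  Run 3: positions 8-8 -> 'a'
  Run 4: positions 10-10 -> 'a'
Non-empty runs found: ['a', 'a', 'a', 'a']
Count: 4

4


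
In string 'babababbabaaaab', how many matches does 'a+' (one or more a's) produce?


Pattern 'a+' matches one or more consecutive a's.
String: 'babababbabaaaab'
Scanning for runs of a:
  Match 1: 'a' (length 1)
  Match 2: 'a' (length 1)
  Match 3: 'a' (length 1)
  Match 4: 'a' (length 1)
  Match 5: 'aaaa' (length 4)
Total matches: 5

5


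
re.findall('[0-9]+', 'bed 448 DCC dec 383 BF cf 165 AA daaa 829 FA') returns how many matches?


Pattern '[0-9]+' finds one or more digits.
Text: 'bed 448 DCC dec 383 BF cf 165 AA daaa 829 FA'
Scanning for matches:
  Match 1: '448'
  Match 2: '383'
  Match 3: '165'
  Match 4: '829'
Total matches: 4

4


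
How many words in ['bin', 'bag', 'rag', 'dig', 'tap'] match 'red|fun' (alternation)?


Alternation 'red|fun' matches either 'red' or 'fun'.
Checking each word:
  'bin' -> no
  'bag' -> no
  'rag' -> no
  'dig' -> no
  'tap' -> no
Matches: []
Count: 0

0


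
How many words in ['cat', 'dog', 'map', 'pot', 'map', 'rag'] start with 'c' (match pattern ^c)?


Pattern ^c anchors to start of word. Check which words begin with 'c':
  'cat' -> MATCH (starts with 'c')
  'dog' -> no
  'map' -> no
  'pot' -> no
  'map' -> no
  'rag' -> no
Matching words: ['cat']
Count: 1

1


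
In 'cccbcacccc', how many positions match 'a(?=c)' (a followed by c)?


Lookahead 'a(?=c)' matches 'a' only when followed by 'c'.
String: 'cccbcacccc'
Checking each position where char is 'a':
  pos 5: 'a' -> MATCH (next='c')
Matching positions: [5]
Count: 1

1


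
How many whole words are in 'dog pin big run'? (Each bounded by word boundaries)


Word boundaries (\b) mark the start/end of each word.
Text: 'dog pin big run'
Splitting by whitespace:
  Word 1: 'dog'
  Word 2: 'pin'
  Word 3: 'big'
  Word 4: 'run'
Total whole words: 4

4


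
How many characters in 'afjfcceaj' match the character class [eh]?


Character class [eh] matches any of: {e, h}
Scanning string 'afjfcceaj' character by character:
  pos 0: 'a' -> no
  pos 1: 'f' -> no
  pos 2: 'j' -> no
  pos 3: 'f' -> no
  pos 4: 'c' -> no
  pos 5: 'c' -> no
  pos 6: 'e' -> MATCH
  pos 7: 'a' -> no
  pos 8: 'j' -> no
Total matches: 1

1


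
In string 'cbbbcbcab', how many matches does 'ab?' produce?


Pattern 'ab?' matches 'a' optionally followed by 'b'.
String: 'cbbbcbcab'
Scanning left to right for 'a' then checking next char:
  Match 1: 'ab' (a followed by b)
Total matches: 1

1


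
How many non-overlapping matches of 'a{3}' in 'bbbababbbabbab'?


Pattern 'a{3}' matches exactly 3 consecutive a's (greedy, non-overlapping).
String: 'bbbababbbabbab'
Scanning for runs of a's:
  Run at pos 3: 'a' (length 1) -> 0 match(es)
  Run at pos 5: 'a' (length 1) -> 0 match(es)
  Run at pos 9: 'a' (length 1) -> 0 match(es)
  Run at pos 12: 'a' (length 1) -> 0 match(es)
Matches found: []
Total: 0

0


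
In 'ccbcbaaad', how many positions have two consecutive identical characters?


Looking for consecutive identical characters in 'ccbcbaaad':
  pos 0-1: 'c' vs 'c' -> MATCH ('cc')
  pos 1-2: 'c' vs 'b' -> different
  pos 2-3: 'b' vs 'c' -> different
  pos 3-4: 'c' vs 'b' -> different
  pos 4-5: 'b' vs 'a' -> different
  pos 5-6: 'a' vs 'a' -> MATCH ('aa')
  pos 6-7: 'a' vs 'a' -> MATCH ('aa')
  pos 7-8: 'a' vs 'd' -> different
Consecutive identical pairs: ['cc', 'aa', 'aa']
Count: 3

3


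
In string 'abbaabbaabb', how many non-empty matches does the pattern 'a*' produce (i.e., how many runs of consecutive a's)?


Pattern 'a*' matches zero or more a's. We want non-empty runs of consecutive a's.
String: 'abbaabbaabb'
Walking through the string to find runs of a's:
  Run 1: positions 0-0 -> 'a'
  Run 2: positions 3-4 -> 'aa'
  Run 3: positions 7-8 -> 'aa'
Non-empty runs found: ['a', 'aa', 'aa']
Count: 3

3


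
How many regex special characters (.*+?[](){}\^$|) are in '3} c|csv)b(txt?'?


Regex special characters are: . * + ? [ ] ( ) { } \ ^ $ |
Scanning '3} c|csv)b(txt?':
  pos 1: '}' -> SPECIAL
  pos 4: '|' -> SPECIAL
  pos 8: ')' -> SPECIAL
  pos 10: '(' -> SPECIAL
  pos 14: '?' -> SPECIAL
Special chars found: ['}', '|', ')', '(', '?']
Total: 5

5


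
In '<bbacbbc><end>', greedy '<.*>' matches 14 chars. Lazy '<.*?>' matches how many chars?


Greedy '<.*>' tries to match as MUCH as possible.
Lazy '<.*?>' tries to match as LITTLE as possible.

String: '<bbacbbc><end>'
Greedy '<.*>' starts at first '<' and extends to the LAST '>': '<bbacbbc><end>' (14 chars)
Lazy '<.*?>' starts at first '<' and stops at the FIRST '>': '<bbacbbc>' (9 chars)

9


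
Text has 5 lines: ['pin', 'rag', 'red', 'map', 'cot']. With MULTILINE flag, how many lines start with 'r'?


With MULTILINE flag, ^ matches the start of each line.
Lines: ['pin', 'rag', 'red', 'map', 'cot']
Checking which lines start with 'r':
  Line 1: 'pin' -> no
  Line 2: 'rag' -> MATCH
  Line 3: 'red' -> MATCH
  Line 4: 'map' -> no
  Line 5: 'cot' -> no
Matching lines: ['rag', 'red']
Count: 2

2


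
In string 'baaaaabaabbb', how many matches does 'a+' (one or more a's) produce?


Pattern 'a+' matches one or more consecutive a's.
String: 'baaaaabaabbb'
Scanning for runs of a:
  Match 1: 'aaaaa' (length 5)
  Match 2: 'aa' (length 2)
Total matches: 2

2


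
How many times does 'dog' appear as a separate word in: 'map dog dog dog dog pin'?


Scanning each word for exact match 'dog':
  Word 1: 'map' -> no
  Word 2: 'dog' -> MATCH
  Word 3: 'dog' -> MATCH
  Word 4: 'dog' -> MATCH
  Word 5: 'dog' -> MATCH
  Word 6: 'pin' -> no
Total matches: 4

4


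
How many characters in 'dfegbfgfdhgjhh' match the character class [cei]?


Character class [cei] matches any of: {c, e, i}
Scanning string 'dfegbfgfdhgjhh' character by character:
  pos 0: 'd' -> no
  pos 1: 'f' -> no
  pos 2: 'e' -> MATCH
  pos 3: 'g' -> no
  pos 4: 'b' -> no
  pos 5: 'f' -> no
  pos 6: 'g' -> no
  pos 7: 'f' -> no
  pos 8: 'd' -> no
  pos 9: 'h' -> no
  pos 10: 'g' -> no
  pos 11: 'j' -> no
  pos 12: 'h' -> no
  pos 13: 'h' -> no
Total matches: 1

1


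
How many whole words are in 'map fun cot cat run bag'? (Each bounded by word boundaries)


Word boundaries (\b) mark the start/end of each word.
Text: 'map fun cot cat run bag'
Splitting by whitespace:
  Word 1: 'map'
  Word 2: 'fun'
  Word 3: 'cot'
  Word 4: 'cat'
  Word 5: 'run'
  Word 6: 'bag'
Total whole words: 6

6


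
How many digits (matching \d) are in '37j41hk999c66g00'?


\d matches any digit 0-9.
Scanning '37j41hk999c66g00':
  pos 0: '3' -> DIGIT
  pos 1: '7' -> DIGIT
  pos 3: '4' -> DIGIT
  pos 4: '1' -> DIGIT
  pos 7: '9' -> DIGIT
  pos 8: '9' -> DIGIT
  pos 9: '9' -> DIGIT
  pos 11: '6' -> DIGIT
  pos 12: '6' -> DIGIT
  pos 14: '0' -> DIGIT
  pos 15: '0' -> DIGIT
Digits found: ['3', '7', '4', '1', '9', '9', '9', '6', '6', '0', '0']
Total: 11

11


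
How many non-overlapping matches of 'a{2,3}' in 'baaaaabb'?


Pattern 'a{2,3}' matches between 2 and 3 consecutive a's (greedy).
String: 'baaaaabb'
Finding runs of a's and applying greedy matching:
  Run at pos 1: 'aaaaa' (length 5)
Matches: ['aaa', 'aa']
Count: 2

2


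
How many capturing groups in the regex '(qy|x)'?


To count capturing groups, count each '(' that starts a group.
Pattern: '(qy|x)'
Walking through the pattern:
  Position 0: '(' -> group #1
Total capturing groups: 1

1


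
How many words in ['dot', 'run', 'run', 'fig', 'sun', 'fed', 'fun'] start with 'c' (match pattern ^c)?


Pattern ^c anchors to start of word. Check which words begin with 'c':
  'dot' -> no
  'run' -> no
  'run' -> no
  'fig' -> no
  'sun' -> no
  'fed' -> no
  'fun' -> no
Matching words: []
Count: 0

0


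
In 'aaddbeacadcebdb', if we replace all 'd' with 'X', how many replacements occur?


re.sub('d', 'X', text) replaces every occurrence of 'd' with 'X'.
Text: 'aaddbeacadcebdb'
Scanning for 'd':
  pos 2: 'd' -> replacement #1
  pos 3: 'd' -> replacement #2
  pos 9: 'd' -> replacement #3
  pos 13: 'd' -> replacement #4
Total replacements: 4

4


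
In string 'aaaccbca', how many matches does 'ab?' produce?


Pattern 'ab?' matches 'a' optionally followed by 'b'.
String: 'aaaccbca'
Scanning left to right for 'a' then checking next char:
  Match 1: 'a' (a not followed by b)
  Match 2: 'a' (a not followed by b)
  Match 3: 'a' (a not followed by b)
  Match 4: 'a' (a not followed by b)
Total matches: 4

4


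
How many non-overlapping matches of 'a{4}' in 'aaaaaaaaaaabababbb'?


Pattern 'a{4}' matches exactly 4 consecutive a's (greedy, non-overlapping).
String: 'aaaaaaaaaaabababbb'
Scanning for runs of a's:
  Run at pos 0: 'aaaaaaaaaaa' (length 11) -> 2 match(es)
  Run at pos 12: 'a' (length 1) -> 0 match(es)
  Run at pos 14: 'a' (length 1) -> 0 match(es)
Matches found: ['aaaa', 'aaaa']
Total: 2

2


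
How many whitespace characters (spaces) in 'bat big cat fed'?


\s matches whitespace characters (spaces, tabs, etc.).
Text: 'bat big cat fed'
This text has 4 words separated by spaces.
Number of spaces = number of words - 1 = 4 - 1 = 3

3


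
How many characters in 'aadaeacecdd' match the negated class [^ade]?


Negated class [^ade] matches any char NOT in {a, d, e}
Scanning 'aadaeacecdd':
  pos 0: 'a' -> no (excluded)
  pos 1: 'a' -> no (excluded)
  pos 2: 'd' -> no (excluded)
  pos 3: 'a' -> no (excluded)
  pos 4: 'e' -> no (excluded)
  pos 5: 'a' -> no (excluded)
  pos 6: 'c' -> MATCH
  pos 7: 'e' -> no (excluded)
  pos 8: 'c' -> MATCH
  pos 9: 'd' -> no (excluded)
  pos 10: 'd' -> no (excluded)
Total matches: 2

2


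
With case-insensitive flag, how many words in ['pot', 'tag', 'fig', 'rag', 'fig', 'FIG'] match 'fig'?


Case-insensitive matching: compare each word's lowercase form to 'fig'.
  'pot' -> lower='pot' -> no
  'tag' -> lower='tag' -> no
  'fig' -> lower='fig' -> MATCH
  'rag' -> lower='rag' -> no
  'fig' -> lower='fig' -> MATCH
  'FIG' -> lower='fig' -> MATCH
Matches: ['fig', 'fig', 'FIG']
Count: 3

3


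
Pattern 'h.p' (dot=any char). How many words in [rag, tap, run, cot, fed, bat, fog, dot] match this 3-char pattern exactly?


Pattern 'h.p' means: starts with 'h', any single char, ends with 'p'.
Checking each word (must be exactly 3 chars):
  'rag' (len=3): no
  'tap' (len=3): no
  'run' (len=3): no
  'cot' (len=3): no
  'fed' (len=3): no
  'bat' (len=3): no
  'fog' (len=3): no
  'dot' (len=3): no
Matching words: []
Total: 0

0


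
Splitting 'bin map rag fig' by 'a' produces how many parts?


Splitting by 'a' breaks the string at each occurrence of the separator.
Text: 'bin map rag fig'
Parts after split:
  Part 1: 'bin m'
  Part 2: 'p r'
  Part 3: 'g fig'
Total parts: 3

3


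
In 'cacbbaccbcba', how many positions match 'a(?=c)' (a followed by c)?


Lookahead 'a(?=c)' matches 'a' only when followed by 'c'.
String: 'cacbbaccbcba'
Checking each position where char is 'a':
  pos 1: 'a' -> MATCH (next='c')
  pos 5: 'a' -> MATCH (next='c')
Matching positions: [1, 5]
Count: 2

2


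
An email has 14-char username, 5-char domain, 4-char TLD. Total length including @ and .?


An email address has format: username@domain.tld
Username length: 14
'@' character: 1
Domain length: 5
'.' character: 1
TLD length: 4
Total = 14 + 1 + 5 + 1 + 4 = 25

25


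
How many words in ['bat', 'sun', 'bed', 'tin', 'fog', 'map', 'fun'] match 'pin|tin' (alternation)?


Alternation 'pin|tin' matches either 'pin' or 'tin'.
Checking each word:
  'bat' -> no
  'sun' -> no
  'bed' -> no
  'tin' -> MATCH
  'fog' -> no
  'map' -> no
  'fun' -> no
Matches: ['tin']
Count: 1

1


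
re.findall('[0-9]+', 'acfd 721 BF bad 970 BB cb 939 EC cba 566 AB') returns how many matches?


Pattern '[0-9]+' finds one or more digits.
Text: 'acfd 721 BF bad 970 BB cb 939 EC cba 566 AB'
Scanning for matches:
  Match 1: '721'
  Match 2: '970'
  Match 3: '939'
  Match 4: '566'
Total matches: 4

4


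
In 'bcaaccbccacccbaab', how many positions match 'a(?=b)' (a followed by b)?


Lookahead 'a(?=b)' matches 'a' only when followed by 'b'.
String: 'bcaaccbccacccbaab'
Checking each position where char is 'a':
  pos 2: 'a' -> no (next='a')
  pos 3: 'a' -> no (next='c')
  pos 9: 'a' -> no (next='c')
  pos 14: 'a' -> no (next='a')
  pos 15: 'a' -> MATCH (next='b')
Matching positions: [15]
Count: 1

1


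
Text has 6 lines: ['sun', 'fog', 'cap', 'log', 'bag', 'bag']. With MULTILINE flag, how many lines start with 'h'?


With MULTILINE flag, ^ matches the start of each line.
Lines: ['sun', 'fog', 'cap', 'log', 'bag', 'bag']
Checking which lines start with 'h':
  Line 1: 'sun' -> no
  Line 2: 'fog' -> no
  Line 3: 'cap' -> no
  Line 4: 'log' -> no
  Line 5: 'bag' -> no
  Line 6: 'bag' -> no
Matching lines: []
Count: 0

0


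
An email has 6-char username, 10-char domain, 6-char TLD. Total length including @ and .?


An email address has format: username@domain.tld
Username length: 6
'@' character: 1
Domain length: 10
'.' character: 1
TLD length: 6
Total = 6 + 1 + 10 + 1 + 6 = 24

24


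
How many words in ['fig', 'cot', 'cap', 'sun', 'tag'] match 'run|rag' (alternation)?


Alternation 'run|rag' matches either 'run' or 'rag'.
Checking each word:
  'fig' -> no
  'cot' -> no
  'cap' -> no
  'sun' -> no
  'tag' -> no
Matches: []
Count: 0

0


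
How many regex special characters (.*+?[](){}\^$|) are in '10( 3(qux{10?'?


Regex special characters are: . * + ? [ ] ( ) { } \ ^ $ |
Scanning '10( 3(qux{10?':
  pos 2: '(' -> SPECIAL
  pos 5: '(' -> SPECIAL
  pos 9: '{' -> SPECIAL
  pos 12: '?' -> SPECIAL
Special chars found: ['(', '(', '{', '?']
Total: 4

4


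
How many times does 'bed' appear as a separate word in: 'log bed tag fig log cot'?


Scanning each word for exact match 'bed':
  Word 1: 'log' -> no
  Word 2: 'bed' -> MATCH
  Word 3: 'tag' -> no
  Word 4: 'fig' -> no
  Word 5: 'log' -> no
  Word 6: 'cot' -> no
Total matches: 1

1


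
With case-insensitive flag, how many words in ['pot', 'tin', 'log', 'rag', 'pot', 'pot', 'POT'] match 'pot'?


Case-insensitive matching: compare each word's lowercase form to 'pot'.
  'pot' -> lower='pot' -> MATCH
  'tin' -> lower='tin' -> no
  'log' -> lower='log' -> no
  'rag' -> lower='rag' -> no
  'pot' -> lower='pot' -> MATCH
  'pot' -> lower='pot' -> MATCH
  'POT' -> lower='pot' -> MATCH
Matches: ['pot', 'pot', 'pot', 'POT']
Count: 4

4


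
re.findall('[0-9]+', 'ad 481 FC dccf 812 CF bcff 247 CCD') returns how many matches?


Pattern '[0-9]+' finds one or more digits.
Text: 'ad 481 FC dccf 812 CF bcff 247 CCD'
Scanning for matches:
  Match 1: '481'
  Match 2: '812'
  Match 3: '247'
Total matches: 3

3


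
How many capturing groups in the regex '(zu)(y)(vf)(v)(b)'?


To count capturing groups, count each '(' that starts a group.
Pattern: '(zu)(y)(vf)(v)(b)'
Walking through the pattern:
  Position 0: '(' -> group #1
  Position 4: '(' -> group #2
  Position 7: '(' -> group #3
  Position 11: '(' -> group #4
  Position 14: '(' -> group #5
Total capturing groups: 5

5


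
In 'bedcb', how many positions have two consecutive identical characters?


Looking for consecutive identical characters in 'bedcb':
  pos 0-1: 'b' vs 'e' -> different
  pos 1-2: 'e' vs 'd' -> different
  pos 2-3: 'd' vs 'c' -> different
  pos 3-4: 'c' vs 'b' -> different
Consecutive identical pairs: []
Count: 0

0


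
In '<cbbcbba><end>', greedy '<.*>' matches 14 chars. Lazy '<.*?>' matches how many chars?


Greedy '<.*>' tries to match as MUCH as possible.
Lazy '<.*?>' tries to match as LITTLE as possible.

String: '<cbbcbba><end>'
Greedy '<.*>' starts at first '<' and extends to the LAST '>': '<cbbcbba><end>' (14 chars)
Lazy '<.*?>' starts at first '<' and stops at the FIRST '>': '<cbbcbba>' (9 chars)

9


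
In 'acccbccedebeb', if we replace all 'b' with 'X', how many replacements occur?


re.sub('b', 'X', text) replaces every occurrence of 'b' with 'X'.
Text: 'acccbccedebeb'
Scanning for 'b':
  pos 4: 'b' -> replacement #1
  pos 10: 'b' -> replacement #2
  pos 12: 'b' -> replacement #3
Total replacements: 3

3


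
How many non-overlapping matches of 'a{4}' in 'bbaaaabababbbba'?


Pattern 'a{4}' matches exactly 4 consecutive a's (greedy, non-overlapping).
String: 'bbaaaabababbbba'
Scanning for runs of a's:
  Run at pos 2: 'aaaa' (length 4) -> 1 match(es)
  Run at pos 7: 'a' (length 1) -> 0 match(es)
  Run at pos 9: 'a' (length 1) -> 0 match(es)
  Run at pos 14: 'a' (length 1) -> 0 match(es)
Matches found: ['aaaa']
Total: 1

1


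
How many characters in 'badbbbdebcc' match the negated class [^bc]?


Negated class [^bc] matches any char NOT in {b, c}
Scanning 'badbbbdebcc':
  pos 0: 'b' -> no (excluded)
  pos 1: 'a' -> MATCH
  pos 2: 'd' -> MATCH
  pos 3: 'b' -> no (excluded)
  pos 4: 'b' -> no (excluded)
  pos 5: 'b' -> no (excluded)
  pos 6: 'd' -> MATCH
  pos 7: 'e' -> MATCH
  pos 8: 'b' -> no (excluded)
  pos 9: 'c' -> no (excluded)
  pos 10: 'c' -> no (excluded)
Total matches: 4

4


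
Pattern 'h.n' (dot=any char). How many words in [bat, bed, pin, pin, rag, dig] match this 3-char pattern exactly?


Pattern 'h.n' means: starts with 'h', any single char, ends with 'n'.
Checking each word (must be exactly 3 chars):
  'bat' (len=3): no
  'bed' (len=3): no
  'pin' (len=3): no
  'pin' (len=3): no
  'rag' (len=3): no
  'dig' (len=3): no
Matching words: []
Total: 0

0


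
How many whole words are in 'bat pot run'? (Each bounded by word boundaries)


Word boundaries (\b) mark the start/end of each word.
Text: 'bat pot run'
Splitting by whitespace:
  Word 1: 'bat'
  Word 2: 'pot'
  Word 3: 'run'
Total whole words: 3

3


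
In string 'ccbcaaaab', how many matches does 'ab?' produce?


Pattern 'ab?' matches 'a' optionally followed by 'b'.
String: 'ccbcaaaab'
Scanning left to right for 'a' then checking next char:
  Match 1: 'a' (a not followed by b)
  Match 2: 'a' (a not followed by b)
  Match 3: 'a' (a not followed by b)
  Match 4: 'ab' (a followed by b)
Total matches: 4

4


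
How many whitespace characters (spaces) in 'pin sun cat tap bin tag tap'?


\s matches whitespace characters (spaces, tabs, etc.).
Text: 'pin sun cat tap bin tag tap'
This text has 7 words separated by spaces.
Number of spaces = number of words - 1 = 7 - 1 = 6

6


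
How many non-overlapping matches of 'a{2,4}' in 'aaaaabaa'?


Pattern 'a{2,4}' matches between 2 and 4 consecutive a's (greedy).
String: 'aaaaabaa'
Finding runs of a's and applying greedy matching:
  Run at pos 0: 'aaaaa' (length 5)
  Run at pos 6: 'aa' (length 2)
Matches: ['aaaa', 'aa']
Count: 2

2


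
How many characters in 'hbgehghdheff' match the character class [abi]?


Character class [abi] matches any of: {a, b, i}
Scanning string 'hbgehghdheff' character by character:
  pos 0: 'h' -> no
  pos 1: 'b' -> MATCH
  pos 2: 'g' -> no
  pos 3: 'e' -> no
  pos 4: 'h' -> no
  pos 5: 'g' -> no
  pos 6: 'h' -> no
  pos 7: 'd' -> no
  pos 8: 'h' -> no
  pos 9: 'e' -> no
  pos 10: 'f' -> no
  pos 11: 'f' -> no
Total matches: 1

1


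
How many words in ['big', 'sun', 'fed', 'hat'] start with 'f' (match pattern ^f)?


Pattern ^f anchors to start of word. Check which words begin with 'f':
  'big' -> no
  'sun' -> no
  'fed' -> MATCH (starts with 'f')
  'hat' -> no
Matching words: ['fed']
Count: 1

1


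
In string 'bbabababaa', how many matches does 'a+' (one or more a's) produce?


Pattern 'a+' matches one or more consecutive a's.
String: 'bbabababaa'
Scanning for runs of a:
  Match 1: 'a' (length 1)
  Match 2: 'a' (length 1)
  Match 3: 'a' (length 1)
  Match 4: 'aa' (length 2)
Total matches: 4

4


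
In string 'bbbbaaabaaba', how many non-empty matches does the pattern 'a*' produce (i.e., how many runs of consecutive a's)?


Pattern 'a*' matches zero or more a's. We want non-empty runs of consecutive a's.
String: 'bbbbaaabaaba'
Walking through the string to find runs of a's:
  Run 1: positions 4-6 -> 'aaa'
  Run 2: positions 8-9 -> 'aa'
  Run 3: positions 11-11 -> 'a'
Non-empty runs found: ['aaa', 'aa', 'a']
Count: 3

3


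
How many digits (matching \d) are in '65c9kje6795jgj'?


\d matches any digit 0-9.
Scanning '65c9kje6795jgj':
  pos 0: '6' -> DIGIT
  pos 1: '5' -> DIGIT
  pos 3: '9' -> DIGIT
  pos 7: '6' -> DIGIT
  pos 8: '7' -> DIGIT
  pos 9: '9' -> DIGIT
  pos 10: '5' -> DIGIT
Digits found: ['6', '5', '9', '6', '7', '9', '5']
Total: 7

7


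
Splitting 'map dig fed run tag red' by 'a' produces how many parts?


Splitting by 'a' breaks the string at each occurrence of the separator.
Text: 'map dig fed run tag red'
Parts after split:
  Part 1: 'm'
  Part 2: 'p dig fed run t'
  Part 3: 'g red'
Total parts: 3

3


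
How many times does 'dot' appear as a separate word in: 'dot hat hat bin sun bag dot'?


Scanning each word for exact match 'dot':
  Word 1: 'dot' -> MATCH
  Word 2: 'hat' -> no
  Word 3: 'hat' -> no
  Word 4: 'bin' -> no
  Word 5: 'sun' -> no
  Word 6: 'bag' -> no
  Word 7: 'dot' -> MATCH
Total matches: 2

2


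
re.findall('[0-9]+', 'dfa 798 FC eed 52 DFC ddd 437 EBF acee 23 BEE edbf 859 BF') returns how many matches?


Pattern '[0-9]+' finds one or more digits.
Text: 'dfa 798 FC eed 52 DFC ddd 437 EBF acee 23 BEE edbf 859 BF'
Scanning for matches:
  Match 1: '798'
  Match 2: '52'
  Match 3: '437'
  Match 4: '23'
  Match 5: '859'
Total matches: 5

5


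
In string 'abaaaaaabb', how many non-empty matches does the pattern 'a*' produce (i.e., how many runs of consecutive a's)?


Pattern 'a*' matches zero or more a's. We want non-empty runs of consecutive a's.
String: 'abaaaaaabb'
Walking through the string to find runs of a's:
  Run 1: positions 0-0 -> 'a'
  Run 2: positions 2-7 -> 'aaaaaa'
Non-empty runs found: ['a', 'aaaaaa']
Count: 2

2


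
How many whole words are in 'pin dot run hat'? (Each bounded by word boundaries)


Word boundaries (\b) mark the start/end of each word.
Text: 'pin dot run hat'
Splitting by whitespace:
  Word 1: 'pin'
  Word 2: 'dot'
  Word 3: 'run'
  Word 4: 'hat'
Total whole words: 4

4


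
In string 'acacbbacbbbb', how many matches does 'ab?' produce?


Pattern 'ab?' matches 'a' optionally followed by 'b'.
String: 'acacbbacbbbb'
Scanning left to right for 'a' then checking next char:
  Match 1: 'a' (a not followed by b)
  Match 2: 'a' (a not followed by b)
  Match 3: 'a' (a not followed by b)
Total matches: 3

3


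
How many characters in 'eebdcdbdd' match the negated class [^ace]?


Negated class [^ace] matches any char NOT in {a, c, e}
Scanning 'eebdcdbdd':
  pos 0: 'e' -> no (excluded)
  pos 1: 'e' -> no (excluded)
  pos 2: 'b' -> MATCH
  pos 3: 'd' -> MATCH
  pos 4: 'c' -> no (excluded)
  pos 5: 'd' -> MATCH
  pos 6: 'b' -> MATCH
  pos 7: 'd' -> MATCH
  pos 8: 'd' -> MATCH
Total matches: 6

6


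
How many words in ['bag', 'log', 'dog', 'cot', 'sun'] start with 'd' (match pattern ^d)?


Pattern ^d anchors to start of word. Check which words begin with 'd':
  'bag' -> no
  'log' -> no
  'dog' -> MATCH (starts with 'd')
  'cot' -> no
  'sun' -> no
Matching words: ['dog']
Count: 1

1


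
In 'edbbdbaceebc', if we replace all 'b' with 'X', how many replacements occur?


re.sub('b', 'X', text) replaces every occurrence of 'b' with 'X'.
Text: 'edbbdbaceebc'
Scanning for 'b':
  pos 2: 'b' -> replacement #1
  pos 3: 'b' -> replacement #2
  pos 5: 'b' -> replacement #3
  pos 10: 'b' -> replacement #4
Total replacements: 4

4


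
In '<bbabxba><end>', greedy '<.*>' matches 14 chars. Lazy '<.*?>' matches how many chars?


Greedy '<.*>' tries to match as MUCH as possible.
Lazy '<.*?>' tries to match as LITTLE as possible.

String: '<bbabxba><end>'
Greedy '<.*>' starts at first '<' and extends to the LAST '>': '<bbabxba><end>' (14 chars)
Lazy '<.*?>' starts at first '<' and stops at the FIRST '>': '<bbabxba>' (9 chars)

9


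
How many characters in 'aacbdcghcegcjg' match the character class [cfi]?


Character class [cfi] matches any of: {c, f, i}
Scanning string 'aacbdcghcegcjg' character by character:
  pos 0: 'a' -> no
  pos 1: 'a' -> no
  pos 2: 'c' -> MATCH
  pos 3: 'b' -> no
  pos 4: 'd' -> no
  pos 5: 'c' -> MATCH
  pos 6: 'g' -> no
  pos 7: 'h' -> no
  pos 8: 'c' -> MATCH
  pos 9: 'e' -> no
  pos 10: 'g' -> no
  pos 11: 'c' -> MATCH
  pos 12: 'j' -> no
  pos 13: 'g' -> no
Total matches: 4

4


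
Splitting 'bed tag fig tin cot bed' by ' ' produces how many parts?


Splitting by ' ' breaks the string at each occurrence of the separator.
Text: 'bed tag fig tin cot bed'
Parts after split:
  Part 1: 'bed'
  Part 2: 'tag'
  Part 3: 'fig'
  Part 4: 'tin'
  Part 5: 'cot'
  Part 6: 'bed'
Total parts: 6

6


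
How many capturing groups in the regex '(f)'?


To count capturing groups, count each '(' that starts a group.
Pattern: '(f)'
Walking through the pattern:
  Position 0: '(' -> group #1
Total capturing groups: 1

1


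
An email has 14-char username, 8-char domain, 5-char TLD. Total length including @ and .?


An email address has format: username@domain.tld
Username length: 14
'@' character: 1
Domain length: 8
'.' character: 1
TLD length: 5
Total = 14 + 1 + 8 + 1 + 5 = 29

29


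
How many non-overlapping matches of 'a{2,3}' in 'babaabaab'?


Pattern 'a{2,3}' matches between 2 and 3 consecutive a's (greedy).
String: 'babaabaab'
Finding runs of a's and applying greedy matching:
  Run at pos 1: 'a' (length 1)
  Run at pos 3: 'aa' (length 2)
  Run at pos 6: 'aa' (length 2)
Matches: ['aa', 'aa']
Count: 2

2


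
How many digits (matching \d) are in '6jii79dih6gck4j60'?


\d matches any digit 0-9.
Scanning '6jii79dih6gck4j60':
  pos 0: '6' -> DIGIT
  pos 4: '7' -> DIGIT
  pos 5: '9' -> DIGIT
  pos 9: '6' -> DIGIT
  pos 13: '4' -> DIGIT
  pos 15: '6' -> DIGIT
  pos 16: '0' -> DIGIT
Digits found: ['6', '7', '9', '6', '4', '6', '0']
Total: 7

7


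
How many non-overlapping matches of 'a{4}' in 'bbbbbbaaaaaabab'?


Pattern 'a{4}' matches exactly 4 consecutive a's (greedy, non-overlapping).
String: 'bbbbbbaaaaaabab'
Scanning for runs of a's:
  Run at pos 6: 'aaaaaa' (length 6) -> 1 match(es)
  Run at pos 13: 'a' (length 1) -> 0 match(es)
Matches found: ['aaaa']
Total: 1

1


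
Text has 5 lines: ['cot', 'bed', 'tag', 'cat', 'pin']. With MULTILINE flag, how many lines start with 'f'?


With MULTILINE flag, ^ matches the start of each line.
Lines: ['cot', 'bed', 'tag', 'cat', 'pin']
Checking which lines start with 'f':
  Line 1: 'cot' -> no
  Line 2: 'bed' -> no
  Line 3: 'tag' -> no
  Line 4: 'cat' -> no
  Line 5: 'pin' -> no
Matching lines: []
Count: 0

0


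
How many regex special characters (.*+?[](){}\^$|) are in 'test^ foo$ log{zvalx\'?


Regex special characters are: . * + ? [ ] ( ) { } \ ^ $ |
Scanning 'test^ foo$ log{zvalx\':
  pos 4: '^' -> SPECIAL
  pos 9: '$' -> SPECIAL
  pos 14: '{' -> SPECIAL
  pos 20: '\' -> SPECIAL
Special chars found: ['^', '$', '{', '\\']
Total: 4

4


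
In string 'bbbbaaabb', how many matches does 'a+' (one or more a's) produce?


Pattern 'a+' matches one or more consecutive a's.
String: 'bbbbaaabb'
Scanning for runs of a:
  Match 1: 'aaa' (length 3)
Total matches: 1

1


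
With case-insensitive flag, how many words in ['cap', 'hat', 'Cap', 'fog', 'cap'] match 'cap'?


Case-insensitive matching: compare each word's lowercase form to 'cap'.
  'cap' -> lower='cap' -> MATCH
  'hat' -> lower='hat' -> no
  'Cap' -> lower='cap' -> MATCH
  'fog' -> lower='fog' -> no
  'cap' -> lower='cap' -> MATCH
Matches: ['cap', 'Cap', 'cap']
Count: 3

3


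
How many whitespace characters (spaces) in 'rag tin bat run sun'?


\s matches whitespace characters (spaces, tabs, etc.).
Text: 'rag tin bat run sun'
This text has 5 words separated by spaces.
Number of spaces = number of words - 1 = 5 - 1 = 4

4


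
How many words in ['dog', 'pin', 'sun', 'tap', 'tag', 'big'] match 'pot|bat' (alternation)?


Alternation 'pot|bat' matches either 'pot' or 'bat'.
Checking each word:
  'dog' -> no
  'pin' -> no
  'sun' -> no
  'tap' -> no
  'tag' -> no
  'big' -> no
Matches: []
Count: 0

0


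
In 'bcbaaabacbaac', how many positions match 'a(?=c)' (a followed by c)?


Lookahead 'a(?=c)' matches 'a' only when followed by 'c'.
String: 'bcbaaabacbaac'
Checking each position where char is 'a':
  pos 3: 'a' -> no (next='a')
  pos 4: 'a' -> no (next='a')
  pos 5: 'a' -> no (next='b')
  pos 7: 'a' -> MATCH (next='c')
  pos 10: 'a' -> no (next='a')
  pos 11: 'a' -> MATCH (next='c')
Matching positions: [7, 11]
Count: 2

2


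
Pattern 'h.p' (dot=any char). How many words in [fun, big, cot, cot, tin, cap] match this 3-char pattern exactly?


Pattern 'h.p' means: starts with 'h', any single char, ends with 'p'.
Checking each word (must be exactly 3 chars):
  'fun' (len=3): no
  'big' (len=3): no
  'cot' (len=3): no
  'cot' (len=3): no
  'tin' (len=3): no
  'cap' (len=3): no
Matching words: []
Total: 0

0


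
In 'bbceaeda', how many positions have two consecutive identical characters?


Looking for consecutive identical characters in 'bbceaeda':
  pos 0-1: 'b' vs 'b' -> MATCH ('bb')
  pos 1-2: 'b' vs 'c' -> different
  pos 2-3: 'c' vs 'e' -> different
  pos 3-4: 'e' vs 'a' -> different
  pos 4-5: 'a' vs 'e' -> different
  pos 5-6: 'e' vs 'd' -> different
  pos 6-7: 'd' vs 'a' -> different
Consecutive identical pairs: ['bb']
Count: 1

1


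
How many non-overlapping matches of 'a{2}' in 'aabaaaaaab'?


Pattern 'a{2}' matches exactly 2 consecutive a's (greedy, non-overlapping).
String: 'aabaaaaaab'
Scanning for runs of a's:
  Run at pos 0: 'aa' (length 2) -> 1 match(es)
  Run at pos 3: 'aaaaaa' (length 6) -> 3 match(es)
Matches found: ['aa', 'aa', 'aa', 'aa']
Total: 4

4


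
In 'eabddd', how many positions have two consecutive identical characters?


Looking for consecutive identical characters in 'eabddd':
  pos 0-1: 'e' vs 'a' -> different
  pos 1-2: 'a' vs 'b' -> different
  pos 2-3: 'b' vs 'd' -> different
  pos 3-4: 'd' vs 'd' -> MATCH ('dd')
  pos 4-5: 'd' vs 'd' -> MATCH ('dd')
Consecutive identical pairs: ['dd', 'dd']
Count: 2

2


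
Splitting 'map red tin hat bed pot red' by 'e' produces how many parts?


Splitting by 'e' breaks the string at each occurrence of the separator.
Text: 'map red tin hat bed pot red'
Parts after split:
  Part 1: 'map r'
  Part 2: 'd tin hat b'
  Part 3: 'd pot r'
  Part 4: 'd'
Total parts: 4

4


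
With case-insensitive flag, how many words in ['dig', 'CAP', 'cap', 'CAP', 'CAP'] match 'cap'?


Case-insensitive matching: compare each word's lowercase form to 'cap'.
  'dig' -> lower='dig' -> no
  'CAP' -> lower='cap' -> MATCH
  'cap' -> lower='cap' -> MATCH
  'CAP' -> lower='cap' -> MATCH
  'CAP' -> lower='cap' -> MATCH
Matches: ['CAP', 'cap', 'CAP', 'CAP']
Count: 4

4


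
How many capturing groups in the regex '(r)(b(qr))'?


To count capturing groups, count each '(' that starts a group.
Pattern: '(r)(b(qr))'
Walking through the pattern:
  Position 0: '(' -> group #1
  Position 3: '(' -> group #2
  Position 5: '(' -> group #3
Total capturing groups: 3

3


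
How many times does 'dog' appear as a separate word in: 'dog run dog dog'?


Scanning each word for exact match 'dog':
  Word 1: 'dog' -> MATCH
  Word 2: 'run' -> no
  Word 3: 'dog' -> MATCH
  Word 4: 'dog' -> MATCH
Total matches: 3

3


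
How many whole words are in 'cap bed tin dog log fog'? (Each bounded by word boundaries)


Word boundaries (\b) mark the start/end of each word.
Text: 'cap bed tin dog log fog'
Splitting by whitespace:
  Word 1: 'cap'
  Word 2: 'bed'
  Word 3: 'tin'
  Word 4: 'dog'
  Word 5: 'log'
  Word 6: 'fog'
Total whole words: 6

6


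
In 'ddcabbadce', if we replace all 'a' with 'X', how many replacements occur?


re.sub('a', 'X', text) replaces every occurrence of 'a' with 'X'.
Text: 'ddcabbadce'
Scanning for 'a':
  pos 3: 'a' -> replacement #1
  pos 6: 'a' -> replacement #2
Total replacements: 2

2


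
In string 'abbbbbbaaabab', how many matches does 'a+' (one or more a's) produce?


Pattern 'a+' matches one or more consecutive a's.
String: 'abbbbbbaaabab'
Scanning for runs of a:
  Match 1: 'a' (length 1)
  Match 2: 'aaa' (length 3)
  Match 3: 'a' (length 1)
Total matches: 3

3


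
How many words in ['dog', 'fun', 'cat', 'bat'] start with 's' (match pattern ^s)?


Pattern ^s anchors to start of word. Check which words begin with 's':
  'dog' -> no
  'fun' -> no
  'cat' -> no
  'bat' -> no
Matching words: []
Count: 0

0


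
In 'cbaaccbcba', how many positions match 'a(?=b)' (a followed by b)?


Lookahead 'a(?=b)' matches 'a' only when followed by 'b'.
String: 'cbaaccbcba'
Checking each position where char is 'a':
  pos 2: 'a' -> no (next='a')
  pos 3: 'a' -> no (next='c')
Matching positions: []
Count: 0

0


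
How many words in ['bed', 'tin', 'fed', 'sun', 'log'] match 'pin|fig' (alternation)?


Alternation 'pin|fig' matches either 'pin' or 'fig'.
Checking each word:
  'bed' -> no
  'tin' -> no
  'fed' -> no
  'sun' -> no
  'log' -> no
Matches: []
Count: 0

0


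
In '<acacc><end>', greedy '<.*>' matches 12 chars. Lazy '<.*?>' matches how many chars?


Greedy '<.*>' tries to match as MUCH as possible.
Lazy '<.*?>' tries to match as LITTLE as possible.

String: '<acacc><end>'
Greedy '<.*>' starts at first '<' and extends to the LAST '>': '<acacc><end>' (12 chars)
Lazy '<.*?>' starts at first '<' and stops at the FIRST '>': '<acacc>' (7 chars)

7


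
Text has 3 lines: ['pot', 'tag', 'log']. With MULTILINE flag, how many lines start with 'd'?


With MULTILINE flag, ^ matches the start of each line.
Lines: ['pot', 'tag', 'log']
Checking which lines start with 'd':
  Line 1: 'pot' -> no
  Line 2: 'tag' -> no
  Line 3: 'log' -> no
Matching lines: []
Count: 0

0


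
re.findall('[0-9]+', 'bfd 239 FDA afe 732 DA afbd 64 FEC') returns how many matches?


Pattern '[0-9]+' finds one or more digits.
Text: 'bfd 239 FDA afe 732 DA afbd 64 FEC'
Scanning for matches:
  Match 1: '239'
  Match 2: '732'
  Match 3: '64'
Total matches: 3

3


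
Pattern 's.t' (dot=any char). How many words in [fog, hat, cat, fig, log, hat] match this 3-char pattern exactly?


Pattern 's.t' means: starts with 's', any single char, ends with 't'.
Checking each word (must be exactly 3 chars):
  'fog' (len=3): no
  'hat' (len=3): no
  'cat' (len=3): no
  'fig' (len=3): no
  'log' (len=3): no
  'hat' (len=3): no
Matching words: []
Total: 0

0


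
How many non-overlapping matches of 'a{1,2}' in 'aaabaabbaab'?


Pattern 'a{1,2}' matches between 1 and 2 consecutive a's (greedy).
String: 'aaabaabbaab'
Finding runs of a's and applying greedy matching:
  Run at pos 0: 'aaa' (length 3)
  Run at pos 4: 'aa' (length 2)
  Run at pos 8: 'aa' (length 2)
Matches: ['aa', 'a', 'aa', 'aa']
Count: 4

4


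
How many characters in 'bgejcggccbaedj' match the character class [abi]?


Character class [abi] matches any of: {a, b, i}
Scanning string 'bgejcggccbaedj' character by character:
  pos 0: 'b' -> MATCH
  pos 1: 'g' -> no
  pos 2: 'e' -> no
  pos 3: 'j' -> no
  pos 4: 'c' -> no
  pos 5: 'g' -> no
  pos 6: 'g' -> no
  pos 7: 'c' -> no
  pos 8: 'c' -> no
  pos 9: 'b' -> MATCH
  pos 10: 'a' -> MATCH
  pos 11: 'e' -> no
  pos 12: 'd' -> no
  pos 13: 'j' -> no
Total matches: 3

3


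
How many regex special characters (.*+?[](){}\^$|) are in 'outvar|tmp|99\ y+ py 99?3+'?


Regex special characters are: . * + ? [ ] ( ) { } \ ^ $ |
Scanning 'outvar|tmp|99\ y+ py 99?3+':
  pos 6: '|' -> SPECIAL
  pos 10: '|' -> SPECIAL
  pos 13: '\' -> SPECIAL
  pos 16: '+' -> SPECIAL
  pos 23: '?' -> SPECIAL
  pos 25: '+' -> SPECIAL
Special chars found: ['|', '|', '\\', '+', '?', '+']
Total: 6

6


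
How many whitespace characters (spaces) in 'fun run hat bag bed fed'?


\s matches whitespace characters (spaces, tabs, etc.).
Text: 'fun run hat bag bed fed'
This text has 6 words separated by spaces.
Number of spaces = number of words - 1 = 6 - 1 = 5

5


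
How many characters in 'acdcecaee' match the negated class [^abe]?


Negated class [^abe] matches any char NOT in {a, b, e}
Scanning 'acdcecaee':
  pos 0: 'a' -> no (excluded)
  pos 1: 'c' -> MATCH
  pos 2: 'd' -> MATCH
  pos 3: 'c' -> MATCH
  pos 4: 'e' -> no (excluded)
  pos 5: 'c' -> MATCH
  pos 6: 'a' -> no (excluded)
  pos 7: 'e' -> no (excluded)
  pos 8: 'e' -> no (excluded)
Total matches: 4

4


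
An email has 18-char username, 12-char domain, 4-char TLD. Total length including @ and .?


An email address has format: username@domain.tld
Username length: 18
'@' character: 1
Domain length: 12
'.' character: 1
TLD length: 4
Total = 18 + 1 + 12 + 1 + 4 = 36

36


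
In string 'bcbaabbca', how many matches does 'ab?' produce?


Pattern 'ab?' matches 'a' optionally followed by 'b'.
String: 'bcbaabbca'
Scanning left to right for 'a' then checking next char:
  Match 1: 'a' (a not followed by b)
  Match 2: 'ab' (a followed by b)
  Match 3: 'a' (a not followed by b)
Total matches: 3

3


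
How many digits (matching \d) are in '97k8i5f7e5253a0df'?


\d matches any digit 0-9.
Scanning '97k8i5f7e5253a0df':
  pos 0: '9' -> DIGIT
  pos 1: '7' -> DIGIT
  pos 3: '8' -> DIGIT
  pos 5: '5' -> DIGIT
  pos 7: '7' -> DIGIT
  pos 9: '5' -> DIGIT
  pos 10: '2' -> DIGIT
  pos 11: '5' -> DIGIT
  pos 12: '3' -> DIGIT
  pos 14: '0' -> DIGIT
Digits found: ['9', '7', '8', '5', '7', '5', '2', '5', '3', '0']
Total: 10

10
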